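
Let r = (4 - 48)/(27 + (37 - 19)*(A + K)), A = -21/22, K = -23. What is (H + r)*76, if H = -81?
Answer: -719284/117 ≈ -6147.7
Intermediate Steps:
A = -21/22 (A = -21*1/22 = -21/22 ≈ -0.95455)
r = 242/2223 (r = (4 - 48)/(27 + (37 - 19)*(-21/22 - 23)) = -44/(27 + 18*(-527/22)) = -44/(27 - 4743/11) = -44/(-4446/11) = -44*(-11/4446) = 242/2223 ≈ 0.10886)
(H + r)*76 = (-81 + 242/2223)*76 = -179821/2223*76 = -719284/117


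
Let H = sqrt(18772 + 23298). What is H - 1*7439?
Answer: -7439 + sqrt(42070) ≈ -7233.9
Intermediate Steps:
H = sqrt(42070) ≈ 205.11
H - 1*7439 = sqrt(42070) - 1*7439 = sqrt(42070) - 7439 = -7439 + sqrt(42070)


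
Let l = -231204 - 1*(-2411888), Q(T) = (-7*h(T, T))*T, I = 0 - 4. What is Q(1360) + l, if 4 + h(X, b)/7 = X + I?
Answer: -87916596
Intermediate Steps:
I = -4
h(X, b) = -56 + 7*X (h(X, b) = -28 + 7*(X - 4) = -28 + 7*(-4 + X) = -28 + (-28 + 7*X) = -56 + 7*X)
Q(T) = T*(392 - 49*T) (Q(T) = (-7*(-56 + 7*T))*T = (392 - 49*T)*T = T*(392 - 49*T))
l = 2180684 (l = -231204 + 2411888 = 2180684)
Q(1360) + l = 49*1360*(8 - 1*1360) + 2180684 = 49*1360*(8 - 1360) + 2180684 = 49*1360*(-1352) + 2180684 = -90097280 + 2180684 = -87916596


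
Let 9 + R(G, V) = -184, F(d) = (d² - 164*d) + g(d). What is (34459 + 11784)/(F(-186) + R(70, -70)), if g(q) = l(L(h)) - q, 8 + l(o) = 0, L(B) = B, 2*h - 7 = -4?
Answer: 46243/65085 ≈ 0.71050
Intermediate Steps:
h = 3/2 (h = 7/2 + (½)*(-4) = 7/2 - 2 = 3/2 ≈ 1.5000)
l(o) = -8 (l(o) = -8 + 0 = -8)
g(q) = -8 - q
F(d) = -8 + d² - 165*d (F(d) = (d² - 164*d) + (-8 - d) = -8 + d² - 165*d)
R(G, V) = -193 (R(G, V) = -9 - 184 = -193)
(34459 + 11784)/(F(-186) + R(70, -70)) = (34459 + 11784)/((-8 + (-186)² - 165*(-186)) - 193) = 46243/((-8 + 34596 + 30690) - 193) = 46243/(65278 - 193) = 46243/65085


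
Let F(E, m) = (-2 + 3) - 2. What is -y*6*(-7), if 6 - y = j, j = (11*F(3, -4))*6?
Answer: 3024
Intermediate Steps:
F(E, m) = -1 (F(E, m) = 1 - 2 = -1)
j = -66 (j = (11*(-1))*6 = -11*6 = -66)
y = 72 (y = 6 - 1*(-66) = 6 + 66 = 72)
-y*6*(-7) = -72*6*(-7) = -72*(-42) = -1*(-3024) = 3024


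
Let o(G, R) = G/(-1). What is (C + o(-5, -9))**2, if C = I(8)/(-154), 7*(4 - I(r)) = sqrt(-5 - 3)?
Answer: (2681 + I*sqrt(2))**2/290521 ≈ 24.741 + 0.026101*I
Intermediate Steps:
I(r) = 4 - 2*I*sqrt(2)/7 (I(r) = 4 - sqrt(-5 - 3)/7 = 4 - 2*I*sqrt(2)/7)
C = -2/77 + I*sqrt(2)/539 (C = (4 - 2*I*sqrt(2)/7)/(-154) = (4 - 2*I*sqrt(2)/7)*(-1/154) = -2/77 + I*sqrt(2)/539 ≈ -0.025974 + 0.0026238*I)
o(G, R) = -G (o(G, R) = G*(-1) = -G)
(C + o(-5, -9))**2 = ((-2/77 + I*sqrt(2)/539) - 1*(-5))**2 = ((-2/77 + I*sqrt(2)/539) + 5)**2 = (383/77 + I*sqrt(2)/539)**2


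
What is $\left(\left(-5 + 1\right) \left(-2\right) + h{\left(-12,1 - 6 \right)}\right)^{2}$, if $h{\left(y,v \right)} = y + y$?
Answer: $256$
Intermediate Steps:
$h{\left(y,v \right)} = 2 y$
$\left(\left(-5 + 1\right) \left(-2\right) + h{\left(-12,1 - 6 \right)}\right)^{2} = \left(\left(-5 + 1\right) \left(-2\right) + 2 \left(-12\right)\right)^{2} = \left(\left(-4\right) \left(-2\right) - 24\right)^{2} = \left(8 - 24\right)^{2} = \left(-16\right)^{2} = 256$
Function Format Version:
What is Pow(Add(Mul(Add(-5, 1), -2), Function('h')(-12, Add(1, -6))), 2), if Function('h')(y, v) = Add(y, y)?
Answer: 256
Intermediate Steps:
Function('h')(y, v) = Mul(2, y)
Pow(Add(Mul(Add(-5, 1), -2), Function('h')(-12, Add(1, -6))), 2) = Pow(Add(Mul(Add(-5, 1), -2), Mul(2, -12)), 2) = Pow(Add(Mul(-4, -2), -24), 2) = Pow(Add(8, -24), 2) = Pow(-16, 2) = 256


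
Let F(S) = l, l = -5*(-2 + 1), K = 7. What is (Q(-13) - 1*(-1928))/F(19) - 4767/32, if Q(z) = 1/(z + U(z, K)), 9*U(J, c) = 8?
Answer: 4126561/17440 ≈ 236.61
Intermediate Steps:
U(J, c) = 8/9 (U(J, c) = (⅑)*8 = 8/9)
l = 5 (l = -5*(-1) = 5)
Q(z) = 1/(8/9 + z) (Q(z) = 1/(z + 8/9) = 1/(8/9 + z))
F(S) = 5
(Q(-13) - 1*(-1928))/F(19) - 4767/32 = (9/(8 + 9*(-13)) - 1*(-1928))/5 - 4767/32 = (9/(8 - 117) + 1928)*(⅕) - 4767*1/32 = (9/(-109) + 1928)*(⅕) - 4767/32 = (9*(-1/109) + 1928)*(⅕) - 4767/32 = (-9/109 + 1928)*(⅕) - 4767/32 = (210143/109)*(⅕) - 4767/32 = 210143/545 - 4767/32 = 4126561/17440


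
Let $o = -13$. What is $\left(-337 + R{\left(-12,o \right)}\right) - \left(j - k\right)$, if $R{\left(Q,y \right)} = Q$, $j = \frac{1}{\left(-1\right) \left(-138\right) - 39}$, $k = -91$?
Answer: $- \frac{43561}{99} \approx -440.01$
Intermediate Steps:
$j = \frac{1}{99}$ ($j = \frac{1}{138 - 39} = \frac{1}{99} \approx 0.010101$)
$\left(-337 + R{\left(-12,o \right)}\right) - \left(j - k\right) = \left(-337 - 12\right) - \frac{9010}{99} = -349 - \frac{9010}{99} = - \frac{43561}{99}$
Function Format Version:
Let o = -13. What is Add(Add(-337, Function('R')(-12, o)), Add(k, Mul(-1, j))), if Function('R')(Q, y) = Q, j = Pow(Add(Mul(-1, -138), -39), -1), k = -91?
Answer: Rational(-43561, 99) ≈ -440.01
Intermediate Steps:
j = Rational(1, 99) (j = Pow(Add(138, -39), -1) = Pow(99, -1) = Rational(1, 99) ≈ 0.010101)
Add(Add(-337, Function('R')(-12, o)), Add(k, Mul(-1, j))) = Add(Add(-337, -12), Add(-91, Mul(-1, Rational(1, 99)))) = Add(-349, Add(-91, Rational(-1, 99))) = Add(-349, Rational(-9010, 99)) = Rational(-43561, 99)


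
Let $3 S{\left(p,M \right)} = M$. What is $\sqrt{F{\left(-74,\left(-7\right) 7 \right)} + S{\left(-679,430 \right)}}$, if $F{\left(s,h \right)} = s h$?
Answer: $\frac{2 \sqrt{8481}}{3} \approx 61.395$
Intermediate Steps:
$F{\left(s,h \right)} = h s$
$S{\left(p,M \right)} = \frac{M}{3}$
$\sqrt{F{\left(-74,\left(-7\right) 7 \right)} + S{\left(-679,430 \right)}} = \sqrt{\left(-7\right) 7 \left(-74\right) + \frac{1}{3} \cdot 430} = \sqrt{\left(-49\right) \left(-74\right) + \frac{430}{3}} = \sqrt{3626 + \frac{430}{3}} = \sqrt{\frac{11308}{3}} = \frac{2 \sqrt{8481}}{3}$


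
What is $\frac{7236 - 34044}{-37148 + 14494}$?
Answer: $\frac{13404}{11327} \approx 1.1834$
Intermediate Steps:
$\frac{7236 - 34044}{-37148 + 14494} = - \frac{26808}{-22654} = \left(-26808\right) \left(- \frac{1}{22654}\right) = \frac{13404}{11327}$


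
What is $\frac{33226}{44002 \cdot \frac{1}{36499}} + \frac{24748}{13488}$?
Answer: $\frac{4554064399}{165228} \approx 27562.0$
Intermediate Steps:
$\frac{33226}{44002 \cdot \frac{1}{36499}} + \frac{24748}{13488} = \frac{33226}{44002 \cdot \frac{1}{36499}} + 24748 \cdot \frac{1}{13488} = \frac{33226}{\frac{44002}{36499}} + \frac{6187}{3372} = 33226 \cdot \frac{36499}{44002} + \frac{6187}{3372} = \frac{1350463}{49} + \frac{6187}{3372} = \frac{4554064399}{165228}$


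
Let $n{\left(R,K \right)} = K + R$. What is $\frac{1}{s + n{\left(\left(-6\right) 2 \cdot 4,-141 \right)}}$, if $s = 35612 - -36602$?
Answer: $\frac{1}{72025} \approx 1.3884 \cdot 10^{-5}$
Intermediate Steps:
$s = 72214$ ($s = 35612 + 36602 = 72214$)
$\frac{1}{s + n{\left(\left(-6\right) 2 \cdot 4,-141 \right)}} = \frac{1}{72214 - \left(141 - \left(-6\right) 2 \cdot 4\right)} = \frac{1}{72214 - 189} = \frac{1}{72025}$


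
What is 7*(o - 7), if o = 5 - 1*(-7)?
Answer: 35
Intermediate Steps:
o = 12 (o = 5 + 7 = 12)
7*(o - 7) = 7*(12 - 7) = 7*5 = 35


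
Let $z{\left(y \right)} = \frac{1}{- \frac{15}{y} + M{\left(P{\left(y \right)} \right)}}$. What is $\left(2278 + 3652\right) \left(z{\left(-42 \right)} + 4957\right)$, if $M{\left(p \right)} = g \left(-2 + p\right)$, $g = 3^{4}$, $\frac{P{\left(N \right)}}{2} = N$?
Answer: $\frac{2866571897170}{97519} \approx 2.9395 \cdot 10^{7}$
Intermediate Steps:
$P{\left(N \right)} = 2 N$
$g = 81$
$M{\left(p \right)} = -162 + 81 p$ ($M{\left(p \right)} = 81 \left(-2 + p\right) = -162 + 81 p$)
$z{\left(y \right)} = \frac{1}{-162 - \frac{15}{y} + 162 y}$ ($z{\left(y \right)} = \frac{1}{- \frac{15}{y} + \left(-162 + 81 \cdot 2 y\right)} = \frac{1}{- \frac{15}{y} + \left(-162 + 162 y\right)} = \frac{1}{-162 - \frac{15}{y} + 162 y}$)
$\left(2278 + 3652\right) \left(z{\left(-42 \right)} + 4957\right) = \left(2278 + 3652\right) \left(\frac{1}{3} \left(-42\right) \frac{1}{-5 + 54 \left(-42\right) \left(-1 - 42\right)} + 4957\right) = 5930 \left(\frac{1}{3} \left(-42\right) \frac{1}{-5 + 54 \left(-42\right) \left(-43\right)} + 4957\right) = 5930 \left(\frac{1}{3} \left(-42\right) \frac{1}{-5 + 97524} + 4957\right) = 5930 \left(\frac{1}{3} \left(-42\right) \frac{1}{97519} + 4957\right) = 5930 \left(- \frac{14}{97519} + 4957\right) = 5930 \cdot \frac{483401669}{97519} = \frac{2866571897170}{97519}$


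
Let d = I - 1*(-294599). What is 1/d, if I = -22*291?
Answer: 1/288197 ≈ 3.4698e-6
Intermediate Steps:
I = -6402
d = 288197 (d = -6402 - 1*(-294599) = -6402 + 294599 = 288197)
1/d = 1/288197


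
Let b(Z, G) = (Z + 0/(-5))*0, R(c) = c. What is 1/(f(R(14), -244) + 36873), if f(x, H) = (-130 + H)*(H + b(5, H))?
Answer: 1/128129 ≈ 7.8046e-6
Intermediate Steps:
b(Z, G) = 0 (b(Z, G) = (Z + 0*(-1/5))*0 = (Z + 0)*0 = Z*0 = 0)
f(x, H) = H*(-130 + H) (f(x, H) = (-130 + H)*(H + 0) = (-130 + H)*H = H*(-130 + H))
1/(f(R(14), -244) + 36873) = 1/(-244*(-130 - 244) + 36873) = 1/(-244*(-374) + 36873) = 1/(91256 + 36873) = 1/128129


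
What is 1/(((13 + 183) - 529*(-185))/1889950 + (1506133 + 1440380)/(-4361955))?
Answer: -549591790150/342734971673 ≈ -1.6035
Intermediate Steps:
1/(((13 + 183) - 529*(-185))/1889950 + (1506133 + 1440380)/(-4361955)) = 1/((196 + 97865)*(1/1889950) + 2946513*(-1/4361955)) = 1/(98061*(1/1889950) - 982171/1453985) = 1/(98061/1889950 - 982171/1453985) = 1/(-342734971673/549591790150) = -549591790150/342734971673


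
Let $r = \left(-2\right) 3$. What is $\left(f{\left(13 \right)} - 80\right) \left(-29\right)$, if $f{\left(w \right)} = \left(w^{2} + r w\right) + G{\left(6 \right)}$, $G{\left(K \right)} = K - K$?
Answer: $-319$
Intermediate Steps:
$r = -6$
$G{\left(K \right)} = 0$
$f{\left(w \right)} = w^{2} - 6 w$ ($f{\left(w \right)} = \left(w^{2} - 6 w\right) + 0 = w^{2} - 6 w$)
$\left(f{\left(13 \right)} - 80\right) \left(-29\right) = \left(13 \left(-6 + 13\right) - 80\right) \left(-29\right) = \left(13 \cdot 7 - 80\right) \left(-29\right) = \left(91 - 80\right) \left(-29\right) = 11 \left(-29\right) = -319$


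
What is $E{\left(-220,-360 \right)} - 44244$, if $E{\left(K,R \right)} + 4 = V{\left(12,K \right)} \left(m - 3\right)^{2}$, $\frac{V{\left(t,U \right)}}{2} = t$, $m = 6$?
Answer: $-44032$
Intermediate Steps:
$V{\left(t,U \right)} = 2 t$
$E{\left(K,R \right)} = 212$ ($E{\left(K,R \right)} = -4 + 2 \cdot 12 \left(6 - 3\right)^{2} = -4 + 24 \cdot 3^{2} = -4 + 24 \cdot 9 = -4 + 216 = 212$)
$E{\left(-220,-360 \right)} - 44244 = 212 - 44244 = -44032$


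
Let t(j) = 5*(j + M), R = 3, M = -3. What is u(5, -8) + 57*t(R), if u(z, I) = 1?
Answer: 1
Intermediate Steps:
t(j) = -15 + 5*j (t(j) = 5*(j - 3) = 5*(-3 + j) = -15 + 5*j)
u(5, -8) + 57*t(R) = 1 + 57*(-15 + 5*3) = 1 + 57*(-15 + 15) = 1 + 57*0 = 1 + 0 = 1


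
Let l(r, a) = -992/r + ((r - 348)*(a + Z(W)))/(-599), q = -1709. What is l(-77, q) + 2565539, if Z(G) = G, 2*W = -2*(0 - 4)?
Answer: 118275153380/46123 ≈ 2.5643e+6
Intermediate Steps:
W = 4 (W = (-2*(0 - 4))/2 = (-2*(-4))/2 = (½)*8 = 4)
l(r, a) = -992/r - (-348 + r)*(4 + a)/599 (l(r, a) = -992/r + ((r - 348)*(a + 4))/(-599) = -992/r + ((-348 + r)*(4 + a))*(-1/599) = -992/r - (-348 + r)*(4 + a)/599)
l(-77, q) + 2565539 = (1/599)*(-594208 - 1*(-77)*(-1392 - 348*(-1709) + 4*(-77) - 1709*(-77)))/(-77) + 2565539 = (1/599)*(-1/77)*(-594208 - 1*(-77)*(-1392 + 594732 - 308 + 131593)) + 2565539 = (1/599)*(-1/77)*(-594208 - 1*(-77)*724625) + 2565539 = (1/599)*(-1/77)*(-594208 + 55796125) + 2565539 = (1/599)*(-1/77)*55201917 + 2565539 = -55201917/46123 + 2565539 = 118275153380/46123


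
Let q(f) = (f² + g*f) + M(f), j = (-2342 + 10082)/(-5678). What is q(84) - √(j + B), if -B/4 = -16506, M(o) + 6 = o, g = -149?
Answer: -5382 - 3*√59126359686/2839 ≈ -5638.9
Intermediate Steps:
M(o) = -6 + o
B = 66024 (B = -4*(-16506) = 66024)
j = -3870/2839 (j = 7740*(-1/5678) = -3870/2839 ≈ -1.3632)
q(f) = -6 + f² - 148*f (q(f) = (f² - 149*f) + (-6 + f) = -6 + f² - 148*f)
q(84) - √(j + B) = (-6 + 84² - 148*84) - √(-3870/2839 + 66024) = (-6 + 7056 - 12432) - √(187438266/2839) = -5382 - 3*√59126359686/2839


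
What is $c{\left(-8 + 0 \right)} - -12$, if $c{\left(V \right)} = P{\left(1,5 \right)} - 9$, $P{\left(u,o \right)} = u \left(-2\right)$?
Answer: $1$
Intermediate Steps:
$P{\left(u,o \right)} = - 2 u$
$c{\left(V \right)} = -11$ ($c{\left(V \right)} = \left(-2\right) 1 - 9 = -2 - 9 = -11$)
$c{\left(-8 + 0 \right)} - -12 = -11 - -12 = -11 + 12 = 1$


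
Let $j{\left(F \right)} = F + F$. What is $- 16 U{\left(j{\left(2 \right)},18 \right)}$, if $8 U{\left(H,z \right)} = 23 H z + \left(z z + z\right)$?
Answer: $-3996$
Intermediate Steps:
$j{\left(F \right)} = 2 F$
$U{\left(H,z \right)} = \frac{z}{8} + \frac{z^{2}}{8} + \frac{23 H z}{8}$ ($U{\left(H,z \right)} = \frac{23 H z + \left(z z + z\right)}{8} = \frac{23 H z + \left(z^{2} + z\right)}{8} = \frac{23 H z + \left(z + z^{2}\right)}{8} = \frac{z + z^{2} + 23 H z}{8} = \frac{z}{8} + \frac{z^{2}}{8} + \frac{23 H z}{8}$)
$- 16 U{\left(j{\left(2 \right)},18 \right)} = - 16 \cdot \frac{1}{8} \cdot 18 \left(1 + 18 + 23 \cdot 2 \cdot 2\right) = - 16 \cdot \frac{1}{8} \cdot 18 \left(1 + 18 + 23 \cdot 4\right) = - 16 \cdot \frac{1}{8} \cdot 18 \left(1 + 18 + 92\right) = - 16 \cdot \frac{1}{8} \cdot 18 \cdot 111 = \left(-16\right) \frac{999}{4} = -3996$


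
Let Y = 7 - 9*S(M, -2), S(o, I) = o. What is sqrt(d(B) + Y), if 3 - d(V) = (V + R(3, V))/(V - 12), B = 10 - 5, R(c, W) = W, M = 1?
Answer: sqrt(119)/7 ≈ 1.5584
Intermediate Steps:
B = 5
d(V) = 3 - 2*V/(-12 + V) (d(V) = 3 - (V + V)/(V - 12) = 3 - 2*V/(-12 + V))
Y = -2 (Y = 7 - 9*1 = 7 - 9 = -2)
sqrt(d(B) + Y) = sqrt((-36 + 5)/(-12 + 5) - 2) = sqrt(-31/(-7) - 2) = sqrt(-1/7*(-31) - 2) = sqrt(31/7 - 2) = sqrt(17/7) = sqrt(119)/7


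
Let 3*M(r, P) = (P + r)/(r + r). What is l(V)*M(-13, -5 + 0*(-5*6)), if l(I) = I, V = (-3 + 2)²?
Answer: 3/13 ≈ 0.23077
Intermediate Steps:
V = 1 (V = (-1)² = 1)
M(r, P) = (P + r)/(6*r) (M(r, P) = ((P + r)/(r + r))/3 = ((P + r)/((2*r)))/3 = ((P + r)*(1/(2*r)))/3 = ((P + r)/(2*r))/3 = (P + r)/(6*r))
l(V)*M(-13, -5 + 0*(-5*6)) = 1*((⅙)*((-5 + 0*(-5*6)) - 13)/(-13)) = 1*((⅙)*(-1/13)*((-5 + 0*(-30)) - 13)) = 1*((⅙)*(-1/13)*((-5 + 0) - 13)) = 1*((⅙)*(-1/13)*(-5 - 13)) = 1*((⅙)*(-1/13)*(-18)) = 1*(3/13) = 3/13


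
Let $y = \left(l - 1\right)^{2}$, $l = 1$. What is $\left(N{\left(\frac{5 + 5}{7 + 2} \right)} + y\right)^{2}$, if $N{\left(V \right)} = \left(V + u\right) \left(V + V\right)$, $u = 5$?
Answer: $\frac{1210000}{6561} \approx 184.42$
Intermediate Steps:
$N{\left(V \right)} = 2 V \left(5 + V\right)$ ($N{\left(V \right)} = \left(V + 5\right) \left(V + V\right) = \left(5 + V\right) 2 V = 2 V \left(5 + V\right)$)
$y = 0$ ($y = \left(1 - 1\right)^{2} = 0^{2} = 0$)
$\left(N{\left(\frac{5 + 5}{7 + 2} \right)} + y\right)^{2} = \left(2 \frac{5 + 5}{7 + 2} \left(5 + \frac{5 + 5}{7 + 2}\right) + 0\right)^{2} = \left(2 \cdot \frac{10}{9} \left(5 + \frac{10}{9}\right) + 0\right)^{2} = \left(2 \cdot \frac{10}{9} \cdot \frac{55}{9} + 0\right)^{2} = \left(\frac{1100}{81} + 0\right)^{2} = \left(\frac{1100}{81}\right)^{2} = \frac{1210000}{6561}$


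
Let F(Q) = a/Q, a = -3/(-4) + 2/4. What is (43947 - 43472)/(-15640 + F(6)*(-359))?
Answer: -2280/75431 ≈ -0.030226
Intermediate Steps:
a = 5/4 (a = -3*(-¼) + 2*(¼) = ¾ + ½ = 5/4 ≈ 1.2500)
F(Q) = 5/(4*Q)
(43947 - 43472)/(-15640 + F(6)*(-359)) = (43947 - 43472)/(-15640 + ((5/4)/6)*(-359)) = 475/(-15640 + ((5/4)*(⅙))*(-359)) = 475/(-15640 + (5/24)*(-359)) = 475/(-15640 - 1795/24) = 475/(-377155/24) = 475*(-24/377155) = -2280/75431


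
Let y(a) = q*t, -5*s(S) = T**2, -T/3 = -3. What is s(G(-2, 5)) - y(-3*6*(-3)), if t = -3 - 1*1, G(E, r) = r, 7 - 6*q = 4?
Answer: -71/5 ≈ -14.200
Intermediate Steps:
q = 1/2 (q = 7/6 - 1/6*4 = 7/6 - 2/3 = 1/2 ≈ 0.50000)
T = 9 (T = -3*(-3) = 9)
t = -4 (t = -3 - 1 = -4)
s(S) = -81/5 (s(S) = -1/5*9**2 = -1/5*81 = -81/5)
y(a) = -2 (y(a) = (1/2)*(-4) = -2)
s(G(-2, 5)) - y(-3*6*(-3)) = -81/5 - 1*(-2) = -81/5 + 2 = -71/5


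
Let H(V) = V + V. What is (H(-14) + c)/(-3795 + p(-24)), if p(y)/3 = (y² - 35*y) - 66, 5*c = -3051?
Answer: -3191/1275 ≈ -2.5027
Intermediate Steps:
c = -3051/5 (c = (⅕)*(-3051) = -3051/5 ≈ -610.20)
p(y) = -198 - 105*y + 3*y² (p(y) = 3*((y² - 35*y) - 66) = 3*(-66 + y² - 35*y) = -198 - 105*y + 3*y²)
H(V) = 2*V
(H(-14) + c)/(-3795 + p(-24)) = (2*(-14) - 3051/5)/(-3795 + (-198 - 105*(-24) + 3*(-24)²)) = (-28 - 3051/5)/(-3795 + (-198 + 2520 + 3*576)) = -3191/(5*(-3795 + (-198 + 2520 + 1728))) = -3191/(5*(-3795 + 4050)) = -3191/5/255 = -3191/5*1/255 = -3191/1275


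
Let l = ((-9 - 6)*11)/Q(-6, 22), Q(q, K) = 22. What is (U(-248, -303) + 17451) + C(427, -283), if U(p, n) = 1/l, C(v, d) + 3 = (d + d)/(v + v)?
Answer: 111749341/6405 ≈ 17447.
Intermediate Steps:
C(v, d) = -3 + d/v (C(v, d) = -3 + (d + d)/(v + v) = -3 + (2*d)/((2*v)) = -3 + (2*d)*(1/(2*v)) = -3 + d/v)
l = -15/2 (l = ((-9 - 6)*11)/22 = -15*11*(1/22) = -165*1/22 = -15/2 ≈ -7.5000)
U(p, n) = -2/15 (U(p, n) = 1/(-15/2) = -2/15)
(U(-248, -303) + 17451) + C(427, -283) = (-2/15 + 17451) + (-3 - 283/427) = 261763/15 + (-3 - 283*1/427) = 261763/15 + (-3 - 283/427) = 261763/15 - 1564/427 = 111749341/6405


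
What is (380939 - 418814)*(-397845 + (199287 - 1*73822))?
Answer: 10316392500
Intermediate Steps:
(380939 - 418814)*(-397845 + (199287 - 1*73822)) = -37875*(-397845 + (199287 - 73822)) = -37875*(-397845 + 125465) = -37875*(-272380) = 10316392500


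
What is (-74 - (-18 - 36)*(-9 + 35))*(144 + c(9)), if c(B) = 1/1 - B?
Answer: 180880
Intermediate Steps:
c(B) = 1 - B
(-74 - (-18 - 36)*(-9 + 35))*(144 + c(9)) = (-74 - (-18 - 36)*(-9 + 35))*(144 + (1 - 1*9)) = (-74 - (-54)*26)*(144 + (1 - 9)) = (-74 - 1*(-1404))*(144 - 8) = (-74 + 1404)*136 = 1330*136 = 180880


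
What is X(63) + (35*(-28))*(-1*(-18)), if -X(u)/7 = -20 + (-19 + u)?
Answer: -17808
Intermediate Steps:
X(u) = 273 - 7*u (X(u) = -7*(-20 + (-19 + u)) = -7*(-39 + u) = 273 - 7*u)
X(63) + (35*(-28))*(-1*(-18)) = (273 - 7*63) + (35*(-28))*(-1*(-18)) = (273 - 441) - 980*18 = -168 - 17640 = -17808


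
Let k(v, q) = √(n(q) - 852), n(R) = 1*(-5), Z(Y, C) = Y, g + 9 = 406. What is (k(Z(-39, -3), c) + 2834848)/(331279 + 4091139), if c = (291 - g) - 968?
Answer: 1417424/2211209 + I*√857/4422418 ≈ 0.64102 + 6.6196e-6*I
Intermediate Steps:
g = 397 (g = -9 + 406 = 397)
c = -1074 (c = (291 - 1*397) - 968 = (291 - 397) - 968 = -106 - 968 = -1074)
n(R) = -5
k(v, q) = I*√857 (k(v, q) = √(-5 - 852) = √(-857) = I*√857)
(k(Z(-39, -3), c) + 2834848)/(331279 + 4091139) = (I*√857 + 2834848)/(331279 + 4091139) = (2834848 + I*√857)/4422418 = (2834848 + I*√857)*(1/4422418) = 1417424/2211209 + I*√857/4422418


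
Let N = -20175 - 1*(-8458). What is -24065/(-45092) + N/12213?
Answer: -234437119/550708596 ≈ -0.42570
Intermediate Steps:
N = -11717 (N = -20175 + 8458 = -11717)
-24065/(-45092) + N/12213 = -24065/(-45092) - 11717/12213 = -24065*(-1/45092) - 11717*1/12213 = 24065/45092 - 11717/12213 = -234437119/550708596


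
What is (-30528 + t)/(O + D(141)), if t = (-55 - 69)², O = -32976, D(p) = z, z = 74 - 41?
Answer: 15152/32943 ≈ 0.45995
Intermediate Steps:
z = 33
D(p) = 33
t = 15376 (t = (-124)² = 15376)
(-30528 + t)/(O + D(141)) = (-30528 + 15376)/(-32976 + 33) = -15152/(-32943) = -15152*(-1/32943) = 15152/32943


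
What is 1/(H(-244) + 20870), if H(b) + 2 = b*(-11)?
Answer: 1/23552 ≈ 4.2459e-5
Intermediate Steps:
H(b) = -2 - 11*b (H(b) = -2 + b*(-11) = -2 - 11*b)
1/(H(-244) + 20870) = 1/((-2 - 11*(-244)) + 20870) = 1/((-2 + 2684) + 20870) = 1/(2682 + 20870) = 1/23552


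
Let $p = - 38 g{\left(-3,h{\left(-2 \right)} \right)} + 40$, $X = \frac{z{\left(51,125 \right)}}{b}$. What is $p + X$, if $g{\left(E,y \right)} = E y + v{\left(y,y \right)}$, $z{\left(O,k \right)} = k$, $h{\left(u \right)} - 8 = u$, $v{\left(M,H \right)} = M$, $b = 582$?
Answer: $\frac{288797}{582} \approx 496.21$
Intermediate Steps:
$h{\left(u \right)} = 8 + u$
$g{\left(E,y \right)} = y + E y$ ($g{\left(E,y \right)} = E y + y = y + E y$)
$X = \frac{125}{582} \approx 0.21478$
$p = 496$ ($p = - 38 \left(8 - 2\right) \left(1 - 3\right) + 40 = - 38 \cdot 6 \left(-2\right) + 40 = \left(-38\right) \left(-12\right) + 40 = 456 + 40 = 496$)
$p + X = 496 + \frac{125}{582} = \frac{288797}{582}$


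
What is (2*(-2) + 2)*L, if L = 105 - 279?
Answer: 348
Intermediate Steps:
L = -174
(2*(-2) + 2)*L = (2*(-2) + 2)*(-174) = (-4 + 2)*(-174) = -2*(-174) = 348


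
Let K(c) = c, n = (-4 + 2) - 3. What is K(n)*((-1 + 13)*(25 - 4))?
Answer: -1260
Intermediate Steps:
n = -5 (n = -2 - 3 = -5)
K(n)*((-1 + 13)*(25 - 4)) = -5*(-1 + 13)*(25 - 4) = -60*21 = -5*252 = -1260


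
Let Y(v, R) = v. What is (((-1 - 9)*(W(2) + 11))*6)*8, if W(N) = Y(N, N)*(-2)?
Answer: -3360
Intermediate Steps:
W(N) = -2*N (W(N) = N*(-2) = -2*N)
(((-1 - 9)*(W(2) + 11))*6)*8 = (((-1 - 9)*(-2*2 + 11))*6)*8 = (-10*(-4 + 11)*6)*8 = (-10*7*6)*8 = -70*6*8 = -420*8 = -3360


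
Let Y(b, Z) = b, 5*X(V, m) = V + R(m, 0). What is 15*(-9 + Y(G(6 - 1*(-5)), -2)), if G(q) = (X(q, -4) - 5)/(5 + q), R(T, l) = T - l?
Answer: -1107/8 ≈ -138.38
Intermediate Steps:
X(V, m) = V/5 + m/5 (X(V, m) = (V + (m - 1*0))/5 = (V + (m + 0))/5 = (V + m)/5 = V/5 + m/5)
G(q) = (-29/5 + q/5)/(5 + q) (G(q) = ((q/5 + (1/5)*(-4)) - 5)/(5 + q) = ((q/5 - 4/5) - 5)/(5 + q) = ((-4/5 + q/5) - 5)/(5 + q) = (-29/5 + q/5)/(5 + q))
15*(-9 + Y(G(6 - 1*(-5)), -2)) = 15*(-9 + (-29 + (6 - 1*(-5)))/(5*(5 + (6 - 1*(-5))))) = 15*(-9 + (-29 + (6 + 5))/(5*(5 + (6 + 5)))) = 15*(-9 + (-29 + 11)/(5*(5 + 11))) = 15*(-9 + (1/5)*(-18)/16) = 15*(-9 + (1/5)*(1/16)*(-18)) = 15*(-9 - 9/40) = 15*(-369/40) = -1107/8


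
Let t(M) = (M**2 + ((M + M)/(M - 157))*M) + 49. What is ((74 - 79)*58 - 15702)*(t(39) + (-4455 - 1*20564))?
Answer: 22149111904/59 ≈ 3.7541e+8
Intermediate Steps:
t(M) = 49 + M**2 + 2*M**2/(-157 + M) (t(M) = (M**2 + ((2*M)/(-157 + M))*M) + 49 = (M**2 + (2*M/(-157 + M))*M) + 49 = (M**2 + 2*M**2/(-157 + M)) + 49 = 49 + M**2 + 2*M**2/(-157 + M))
((74 - 79)*58 - 15702)*(t(39) + (-4455 - 1*20564)) = ((74 - 79)*58 - 15702)*((-7693 + 39**3 - 155*39**2 + 49*39)/(-157 + 39) + (-4455 - 1*20564)) = (-5*58 - 15702)*((-7693 + 59319 - 155*1521 + 1911)/(-118) + (-4455 - 20564)) = (-290 - 15702)*(-(-7693 + 59319 - 235755 + 1911)/118 - 25019) = -15992*(-1/118*(-182218) - 25019) = -15992*(91109/59 - 25019) = -15992*(-1385012/59) = 22149111904/59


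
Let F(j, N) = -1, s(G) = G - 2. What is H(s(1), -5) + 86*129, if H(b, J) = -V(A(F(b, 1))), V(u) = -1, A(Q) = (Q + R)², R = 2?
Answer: 11095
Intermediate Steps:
s(G) = -2 + G
A(Q) = (2 + Q)² (A(Q) = (Q + 2)² = (2 + Q)²)
H(b, J) = 1 (H(b, J) = -1*(-1) = 1)
H(s(1), -5) + 86*129 = 1 + 86*129 = 1 + 11094 = 11095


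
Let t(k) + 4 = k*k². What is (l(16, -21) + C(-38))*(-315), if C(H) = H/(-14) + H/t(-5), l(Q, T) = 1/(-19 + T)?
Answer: -323331/344 ≈ -939.92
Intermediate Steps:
t(k) = -4 + k³ (t(k) = -4 + k*k² = -4 + k³)
C(H) = -143*H/1806 (C(H) = H/(-14) + H/(-4 + (-5)³) = H*(-1/14) + H/(-4 - 125) = -H/14 + H/(-129) = -H/14 + H*(-1/129) = -H/14 - H/129 = -143*H/1806)
(l(16, -21) + C(-38))*(-315) = (1/(-19 - 21) - 143/1806*(-38))*(-315) = (1/(-40) + 2717/903)*(-315) = (-1/40 + 2717/903)*(-315) = (107777/36120)*(-315) = -323331/344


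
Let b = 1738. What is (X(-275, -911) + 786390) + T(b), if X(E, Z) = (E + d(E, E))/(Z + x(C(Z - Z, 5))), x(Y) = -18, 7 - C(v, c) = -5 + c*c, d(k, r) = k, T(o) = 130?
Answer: 730677630/929 ≈ 7.8652e+5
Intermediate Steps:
C(v, c) = 12 - c**2 (C(v, c) = 7 - (-5 + c*c) = 7 - (-5 + c**2) = 7 + (5 - c**2) = 12 - c**2)
X(E, Z) = 2*E/(-18 + Z) (X(E, Z) = (E + E)/(Z - 18) = (2*E)/(-18 + Z) = 2*E/(-18 + Z))
(X(-275, -911) + 786390) + T(b) = (2*(-275)/(-18 - 911) + 786390) + 130 = (2*(-275)/(-929) + 786390) + 130 = (2*(-275)*(-1/929) + 786390) + 130 = (550/929 + 786390) + 130 = 730556860/929 + 130 = 730677630/929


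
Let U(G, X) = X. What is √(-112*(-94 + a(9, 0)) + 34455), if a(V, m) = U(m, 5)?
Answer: √44423 ≈ 210.77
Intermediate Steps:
a(V, m) = 5
√(-112*(-94 + a(9, 0)) + 34455) = √(-112*(-94 + 5) + 34455) = √(-112*(-89) + 34455) = √(9968 + 34455) = √44423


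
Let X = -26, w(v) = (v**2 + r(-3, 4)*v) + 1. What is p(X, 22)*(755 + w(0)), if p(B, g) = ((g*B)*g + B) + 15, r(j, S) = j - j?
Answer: -9521820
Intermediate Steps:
r(j, S) = 0
w(v) = 1 + v**2 (w(v) = (v**2 + 0*v) + 1 = (v**2 + 0) + 1 = v**2 + 1 = 1 + v**2)
p(B, g) = 15 + B + B*g**2 (p(B, g) = ((B*g)*g + B) + 15 = (B*g**2 + B) + 15 = (B + B*g**2) + 15 = 15 + B + B*g**2)
p(X, 22)*(755 + w(0)) = (15 - 26 - 26*22**2)*(755 + (1 + 0**2)) = (15 - 26 - 26*484)*(755 + (1 + 0)) = (15 - 26 - 12584)*(755 + 1) = -12595*756 = -9521820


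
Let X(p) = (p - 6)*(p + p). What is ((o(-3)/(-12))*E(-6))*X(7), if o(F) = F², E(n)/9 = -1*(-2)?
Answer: -189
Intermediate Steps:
X(p) = 2*p*(-6 + p) (X(p) = (-6 + p)*(2*p) = 2*p*(-6 + p))
E(n) = 18 (E(n) = 9*(-1*(-2)) = 9*2 = 18)
((o(-3)/(-12))*E(-6))*X(7) = (((-3)²/(-12))*18)*(2*7*(-6 + 7)) = ((9*(-1/12))*18)*(2*7*1) = -¾*18*14 = -27/2*14 = -189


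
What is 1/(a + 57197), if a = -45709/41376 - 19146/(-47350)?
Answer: 979576800/56028168161473 ≈ 1.7484e-5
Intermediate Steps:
a = -686068127/979576800 (a = -45709*1/41376 - 19146*(-1/47350) = -45709/41376 + 9573/23675 = -686068127/979576800 ≈ -0.70037)
1/(a + 57197) = 1/(-686068127/979576800 + 57197) = 1/(56028168161473/979576800) = 979576800/56028168161473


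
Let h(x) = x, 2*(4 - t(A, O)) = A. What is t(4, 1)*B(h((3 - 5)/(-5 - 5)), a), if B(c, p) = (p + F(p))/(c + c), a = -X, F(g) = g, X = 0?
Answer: 0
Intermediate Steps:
t(A, O) = 4 - A/2
a = 0 (a = -1*0 = 0)
B(c, p) = p/c (B(c, p) = (p + p)/(c + c) = (2*p)/((2*c)) = (2*p)*(1/(2*c)) = p/c)
t(4, 1)*B(h((3 - 5)/(-5 - 5)), a) = (4 - ½*4)*(0/(((3 - 5)/(-5 - 5)))) = (4 - 2)*(0/((-2/(-10)))) = 2*(0/((-2*(-⅒)))) = 2*(0/(⅕)) = 2*(0*5) = 2*0 = 0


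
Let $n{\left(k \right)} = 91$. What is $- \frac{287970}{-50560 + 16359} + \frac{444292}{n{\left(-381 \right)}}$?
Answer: $\frac{15221435962}{3112291} \approx 4890.8$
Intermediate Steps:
$- \frac{287970}{-50560 + 16359} + \frac{444292}{n{\left(-381 \right)}} = - \frac{287970}{-50560 + 16359} + \frac{444292}{91} = - \frac{287970}{-34201} + 444292 \cdot \frac{1}{91} = \left(-287970\right) \left(- \frac{1}{34201}\right) + \frac{444292}{91} = \frac{287970}{34201} + \frac{444292}{91} = \frac{15221435962}{3112291}$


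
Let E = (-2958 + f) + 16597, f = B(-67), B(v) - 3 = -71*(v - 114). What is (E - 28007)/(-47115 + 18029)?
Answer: 757/14543 ≈ 0.052053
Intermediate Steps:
B(v) = 8097 - 71*v (B(v) = 3 - 71*(v - 114) = 3 - 71*(-114 + v) = 3 + (8094 - 71*v) = 8097 - 71*v)
f = 12854 (f = 8097 - 71*(-67) = 8097 + 4757 = 12854)
E = 26493 (E = (-2958 + 12854) + 16597 = 9896 + 16597 = 26493)
(E - 28007)/(-47115 + 18029) = (26493 - 28007)/(-47115 + 18029) = -1514/(-29086) = -1514*(-1/29086) = 757/14543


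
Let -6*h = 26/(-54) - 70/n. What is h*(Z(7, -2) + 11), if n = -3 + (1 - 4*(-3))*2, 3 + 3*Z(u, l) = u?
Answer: 80993/11178 ≈ 7.2458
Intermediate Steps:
Z(u, l) = -1 + u/3
n = 23 (n = -3 + (1 + 12)*2 = -3 + 13*2 = -3 + 26 = 23)
h = 2189/3726 (h = -(26/(-54) - 70/23)/6 = -(26*(-1/54) - 70*1/23)/6 = -(-13/27 - 70/23)/6 = -⅙*(-2189/621) = 2189/3726 ≈ 0.58749)
h*(Z(7, -2) + 11) = 2189*((-1 + (⅓)*7) + 11)/3726 = 2189*((-1 + 7/3) + 11)/3726 = 2189*(4/3 + 11)/3726 = (2189/3726)*(37/3) = 80993/11178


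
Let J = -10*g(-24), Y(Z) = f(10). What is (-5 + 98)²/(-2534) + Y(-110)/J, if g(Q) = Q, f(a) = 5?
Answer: -206309/60816 ≈ -3.3923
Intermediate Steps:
Y(Z) = 5
J = 240 (J = -10*(-24) = 240)
(-5 + 98)²/(-2534) + Y(-110)/J = (-5 + 98)²/(-2534) + 5/240 = 93²*(-1/2534) + 5*(1/240) = 8649*(-1/2534) + 1/48 = -8649/2534 + 1/48 = -206309/60816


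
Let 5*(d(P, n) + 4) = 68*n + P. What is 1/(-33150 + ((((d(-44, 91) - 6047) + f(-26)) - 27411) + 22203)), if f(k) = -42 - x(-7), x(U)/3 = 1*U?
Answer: -5/216006 ≈ -2.3147e-5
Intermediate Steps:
x(U) = 3*U (x(U) = 3*(1*U) = 3*U)
d(P, n) = -4 + P/5 + 68*n/5 (d(P, n) = -4 + (68*n + P)/5 = -4 + (P + 68*n)/5 = -4 + (P/5 + 68*n/5) = -4 + P/5 + 68*n/5)
f(k) = -21 (f(k) = -42 - 3*(-7) = -42 - 1*(-21) = -42 + 21 = -21)
1/(-33150 + ((((d(-44, 91) - 6047) + f(-26)) - 27411) + 22203)) = 1/(-33150 + (((((-4 + (⅕)*(-44) + (68/5)*91) - 6047) - 21) - 27411) + 22203)) = 1/(-33150 + (((((-4 - 44/5 + 6188/5) - 6047) - 21) - 27411) + 22203)) = 1/(-33150 + ((((6124/5 - 6047) - 21) - 27411) + 22203)) = 1/(-33150 + (((-24111/5 - 21) - 27411) + 22203)) = 1/(-33150 + ((-24216/5 - 27411) + 22203)) = 1/(-33150 + (-161271/5 + 22203)) = 1/(-33150 - 50256/5) = 1/(-216006/5) = -5/216006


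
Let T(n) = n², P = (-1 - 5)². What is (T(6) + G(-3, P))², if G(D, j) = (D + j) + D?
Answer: 4356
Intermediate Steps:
P = 36 (P = (-6)² = 36)
G(D, j) = j + 2*D
(T(6) + G(-3, P))² = (6² + (36 + 2*(-3)))² = (36 + (36 - 6))² = (36 + 30)² = 66² = 4356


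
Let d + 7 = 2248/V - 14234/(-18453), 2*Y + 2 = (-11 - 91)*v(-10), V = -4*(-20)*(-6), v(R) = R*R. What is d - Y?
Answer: 1878547889/369060 ≈ 5090.1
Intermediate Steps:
v(R) = R**2
V = -480 (V = 80*(-6) = -480)
Y = -5101 (Y = -1 + ((-11 - 91)*(-10)**2)/2 = -1 + (-102*100)/2 = -1 + (1/2)*(-10200) = -1 - 5100 = -5101)
d = -4027171/369060 (d = -7 + (2248/(-480) - 14234/(-18453)) = -7 + (2248*(-1/480) - 14234*(-1/18453)) = -7 + (-281/60 + 14234/18453) = -7 - 1443751/369060 = -4027171/369060 ≈ -10.912)
d - Y = -4027171/369060 - 1*(-5101) = -4027171/369060 + 5101 = 1878547889/369060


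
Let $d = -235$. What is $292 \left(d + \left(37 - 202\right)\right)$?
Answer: $-116800$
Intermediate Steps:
$292 \left(d + \left(37 - 202\right)\right) = 292 \left(-235 + \left(37 - 202\right)\right) = 292 \left(-235 - 165\right) = 292 \left(-400\right) = -116800$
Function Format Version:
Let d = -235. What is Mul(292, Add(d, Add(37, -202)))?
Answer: -116800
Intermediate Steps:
Mul(292, Add(d, Add(37, -202))) = Mul(292, Add(-235, Add(37, -202))) = Mul(292, Add(-235, -165)) = Mul(292, -400) = -116800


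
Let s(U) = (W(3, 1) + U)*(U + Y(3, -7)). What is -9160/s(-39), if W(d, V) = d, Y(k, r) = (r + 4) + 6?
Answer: -1145/162 ≈ -7.0679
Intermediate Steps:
Y(k, r) = 10 + r (Y(k, r) = (4 + r) + 6 = 10 + r)
s(U) = (3 + U)**2 (s(U) = (3 + U)*(U + (10 - 7)) = (3 + U)*(U + 3) = (3 + U)*(3 + U) = (3 + U)**2)
-9160/s(-39) = -9160/(9 + (-39)**2 + 6*(-39)) = -9160/(9 + 1521 - 234) = -9160/1296 = -9160*1/1296 = -1145/162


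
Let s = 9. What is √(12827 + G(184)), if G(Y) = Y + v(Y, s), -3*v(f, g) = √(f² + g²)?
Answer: √(117099 - 3*√33937)/3 ≈ 113.80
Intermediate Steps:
v(f, g) = -√(f² + g²)/3
G(Y) = Y - √(81 + Y²)/3 (G(Y) = Y - √(Y² + 9²)/3 = Y - √(Y² + 81)/3 = Y - √(81 + Y²)/3)
√(12827 + G(184)) = √(12827 + (184 - √(81 + 184²)/3)) = √(12827 + (184 - √(81 + 33856)/3)) = √(12827 + (184 - √33937/3)) = √(13011 - √33937/3)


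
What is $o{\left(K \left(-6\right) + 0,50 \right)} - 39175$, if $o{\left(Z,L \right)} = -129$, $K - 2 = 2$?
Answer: $-39304$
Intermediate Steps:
$K = 4$ ($K = 2 + 2 = 4$)
$o{\left(K \left(-6\right) + 0,50 \right)} - 39175 = -129 - 39175 = -39304$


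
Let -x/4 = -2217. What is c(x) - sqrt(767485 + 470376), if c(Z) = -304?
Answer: -304 - sqrt(1237861) ≈ -1416.6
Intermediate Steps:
x = 8868 (x = -4*(-2217) = 8868)
c(x) - sqrt(767485 + 470376) = -304 - sqrt(767485 + 470376) = -304 - sqrt(1237861)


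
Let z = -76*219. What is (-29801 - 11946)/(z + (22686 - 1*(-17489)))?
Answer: -41747/23531 ≈ -1.7741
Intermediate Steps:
z = -16644
(-29801 - 11946)/(z + (22686 - 1*(-17489))) = (-29801 - 11946)/(-16644 + (22686 - 1*(-17489))) = -41747/(-16644 + (22686 + 17489)) = -41747/(-16644 + 40175) = -41747/23531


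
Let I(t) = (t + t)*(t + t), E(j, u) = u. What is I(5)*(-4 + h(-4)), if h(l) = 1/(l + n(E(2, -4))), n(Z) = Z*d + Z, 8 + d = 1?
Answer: -395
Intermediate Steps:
d = -7 (d = -8 + 1 = -7)
n(Z) = -6*Z (n(Z) = Z*(-7) + Z = -7*Z + Z = -6*Z)
h(l) = 1/(24 + l) (h(l) = 1/(l - 6*(-4)) = 1/(l + 24) = 1/(24 + l))
I(t) = 4*t**2 (I(t) = (2*t)*(2*t) = 4*t**2)
I(5)*(-4 + h(-4)) = (4*5**2)*(-4 + 1/(24 - 4)) = (4*25)*(-4 + 1/20) = 100*(-4 + 1/20) = 100*(-79/20) = -395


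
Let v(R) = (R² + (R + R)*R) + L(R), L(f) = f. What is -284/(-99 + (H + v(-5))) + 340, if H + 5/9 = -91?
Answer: 371456/1085 ≈ 342.36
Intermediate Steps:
H = -824/9 (H = -5/9 - 91 = -824/9 ≈ -91.556)
v(R) = R + 3*R² (v(R) = (R² + (R + R)*R) + R = (R² + (2*R)*R) + R = (R² + 2*R²) + R = 3*R² + R = R + 3*R²)
-284/(-99 + (H + v(-5))) + 340 = -284/(-99 + (-824/9 - 5*(1 + 3*(-5)))) + 340 = -284/(-99 + (-824/9 - 5*(1 - 15))) + 340 = -284/(-99 + (-824/9 - 5*(-14))) + 340 = -284/(-99 + (-824/9 + 70)) + 340 = -284/(-99 - 194/9) + 340 = -284/(-1085/9) + 340 = -284*(-9/1085) + 340 = 2556/1085 + 340 = 371456/1085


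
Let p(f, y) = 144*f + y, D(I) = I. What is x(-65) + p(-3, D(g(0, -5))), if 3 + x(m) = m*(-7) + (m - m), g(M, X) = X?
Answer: 15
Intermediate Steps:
p(f, y) = y + 144*f
x(m) = -3 - 7*m (x(m) = -3 + (m*(-7) + (m - m)) = -3 + (-7*m + 0) = -3 - 7*m)
x(-65) + p(-3, D(g(0, -5))) = (-3 - 7*(-65)) + (-5 + 144*(-3)) = (-3 + 455) + (-5 - 432) = 452 - 437 = 15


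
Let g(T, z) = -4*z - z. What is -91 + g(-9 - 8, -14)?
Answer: -21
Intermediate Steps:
g(T, z) = -5*z
-91 + g(-9 - 8, -14) = -91 - 5*(-14) = -91 + 70 = -21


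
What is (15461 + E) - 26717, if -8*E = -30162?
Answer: -29943/4 ≈ -7485.8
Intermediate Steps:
E = 15081/4 (E = -⅛*(-30162) = 15081/4 ≈ 3770.3)
(15461 + E) - 26717 = (15461 + 15081/4) - 26717 = 76925/4 - 26717 = -29943/4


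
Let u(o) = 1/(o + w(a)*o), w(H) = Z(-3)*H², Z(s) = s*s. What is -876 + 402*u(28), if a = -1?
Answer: -122439/140 ≈ -874.56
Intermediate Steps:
Z(s) = s²
w(H) = 9*H² (w(H) = (-3)²*H² = 9*H²)
u(o) = 1/(10*o) (u(o) = 1/(o + (9*(-1)²)*o) = 1/(o + (9*1)*o) = 1/(o + 9*o) = 1/(10*o))
-876 + 402*u(28) = -876 + 402*((⅒)/28) = -876 + 402*((⅒)*(1/28)) = -876 + 402*(1/280) = -876 + 201/140 = -122439/140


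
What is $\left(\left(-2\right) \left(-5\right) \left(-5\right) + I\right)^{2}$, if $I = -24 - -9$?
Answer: $4225$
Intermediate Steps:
$I = -15$ ($I = -24 + 9 = -15$)
$\left(\left(-2\right) \left(-5\right) \left(-5\right) + I\right)^{2} = \left(\left(-2\right) \left(-5\right) \left(-5\right) - 15\right)^{2} = \left(10 \left(-5\right) - 15\right)^{2} = \left(-50 - 15\right)^{2} = \left(-65\right)^{2} = 4225$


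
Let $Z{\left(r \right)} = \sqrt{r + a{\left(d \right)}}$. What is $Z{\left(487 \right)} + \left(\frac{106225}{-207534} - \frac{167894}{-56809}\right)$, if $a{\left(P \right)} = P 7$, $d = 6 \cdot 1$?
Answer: $\frac{299974554509}{11789799006} \approx 25.444$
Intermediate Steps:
$d = 6$
$a{\left(P \right)} = 7 P$
$Z{\left(r \right)} = \sqrt{42 + r}$ ($Z{\left(r \right)} = \sqrt{r + 7 \cdot 6} = \sqrt{r + 42} = \sqrt{42 + r}$)
$Z{\left(487 \right)} + \left(\frac{106225}{-207534} - \frac{167894}{-56809}\right) = \sqrt{42 + 487} + \left(\frac{106225}{-207534} - \frac{167894}{-56809}\right) = \sqrt{529} + \left(106225 \left(- \frac{1}{207534}\right) - - \frac{167894}{56809}\right) = 23 + \left(- \frac{106225}{207534} + \frac{167894}{56809}\right) = 23 + \frac{28809177371}{11789799006} = \frac{299974554509}{11789799006}$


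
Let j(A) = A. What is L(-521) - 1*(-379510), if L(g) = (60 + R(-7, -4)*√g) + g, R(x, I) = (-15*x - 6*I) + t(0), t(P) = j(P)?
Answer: 379049 + 129*I*√521 ≈ 3.7905e+5 + 2944.5*I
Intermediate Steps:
t(P) = P
R(x, I) = -15*x - 6*I (R(x, I) = (-15*x - 6*I) + 0 = -15*x - 6*I)
L(g) = 60 + g + 129*√g (L(g) = (60 + (-15*(-7) - 6*(-4))*√g) + g = (60 + (105 + 24)*√g) + g = (60 + 129*√g) + g = 60 + g + 129*√g)
L(-521) - 1*(-379510) = (60 - 521 + 129*√(-521)) - 1*(-379510) = (60 - 521 + 129*(I*√521)) + 379510 = (60 - 521 + 129*I*√521) + 379510 = (-461 + 129*I*√521) + 379510 = 379049 + 129*I*√521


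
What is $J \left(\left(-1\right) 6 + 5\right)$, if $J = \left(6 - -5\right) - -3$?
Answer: $-14$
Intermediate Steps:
$J = 14$ ($J = \left(6 + 5\right) + 3 = 11 + 3 = 14$)
$J \left(\left(-1\right) 6 + 5\right) = 14 \left(\left(-1\right) 6 + 5\right) = 14 \left(-6 + 5\right) = 14 \left(-1\right) = -14$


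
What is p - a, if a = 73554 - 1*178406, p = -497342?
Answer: -392490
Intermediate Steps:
a = -104852 (a = 73554 - 178406 = -104852)
p - a = -497342 - 1*(-104852) = -497342 + 104852 = -392490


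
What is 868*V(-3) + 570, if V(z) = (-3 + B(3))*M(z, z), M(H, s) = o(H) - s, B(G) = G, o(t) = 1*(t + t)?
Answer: 570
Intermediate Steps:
o(t) = 2*t (o(t) = 1*(2*t) = 2*t)
M(H, s) = -s + 2*H (M(H, s) = 2*H - s = -s + 2*H)
V(z) = 0 (V(z) = (-3 + 3)*(-z + 2*z) = 0*z = 0)
868*V(-3) + 570 = 868*0 + 570 = 0 + 570 = 570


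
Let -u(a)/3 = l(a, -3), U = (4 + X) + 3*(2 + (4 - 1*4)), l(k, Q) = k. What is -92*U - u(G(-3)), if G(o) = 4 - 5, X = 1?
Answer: -1015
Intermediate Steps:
G(o) = -1
U = 11 (U = (4 + 1) + 3*(2 + (4 - 1*4)) = 5 + 3*(2 + (4 - 4)) = 5 + 3*(2 + 0) = 5 + 3*2 = 5 + 6 = 11)
u(a) = -3*a
-92*U - u(G(-3)) = -92*11 - (-3)*(-1) = -1012 - 1*3 = -1012 - 3 = -1015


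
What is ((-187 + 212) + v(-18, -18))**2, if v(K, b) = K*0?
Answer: 625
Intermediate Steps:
v(K, b) = 0
((-187 + 212) + v(-18, -18))**2 = ((-187 + 212) + 0)**2 = (25 + 0)**2 = 25**2 = 625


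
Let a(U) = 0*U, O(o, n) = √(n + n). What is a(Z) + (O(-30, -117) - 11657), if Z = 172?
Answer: -11657 + 3*I*√26 ≈ -11657.0 + 15.297*I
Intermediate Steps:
O(o, n) = √2*√n (O(o, n) = √(2*n) = √2*√n)
a(U) = 0
a(Z) + (O(-30, -117) - 11657) = 0 + (√2*√(-117) - 11657) = 0 + (√2*(3*I*√13) - 11657) = 0 + (3*I*√26 - 11657) = 0 + (-11657 + 3*I*√26) = -11657 + 3*I*√26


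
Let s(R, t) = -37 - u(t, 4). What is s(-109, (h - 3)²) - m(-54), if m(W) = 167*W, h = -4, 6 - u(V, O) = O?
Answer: 8979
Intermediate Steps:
u(V, O) = 6 - O
s(R, t) = -39 (s(R, t) = -37 - (6 - 1*4) = -37 - (6 - 4) = -37 - 1*2 = -37 - 2 = -39)
s(-109, (h - 3)²) - m(-54) = -39 - 167*(-54) = -39 - 1*(-9018) = -39 + 9018 = 8979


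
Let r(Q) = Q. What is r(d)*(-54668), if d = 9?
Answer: -492012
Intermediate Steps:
r(d)*(-54668) = 9*(-54668) = -492012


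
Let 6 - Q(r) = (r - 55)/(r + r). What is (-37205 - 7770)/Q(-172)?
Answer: -15471400/1837 ≈ -8422.1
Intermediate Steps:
Q(r) = 6 - (-55 + r)/(2*r) (Q(r) = 6 - (r - 55)/(r + r) = 6 - (-55 + r)/(2*r))
(-37205 - 7770)/Q(-172) = (-37205 - 7770)/(((11/2)*(5 - 172)/(-172))) = -44975/((11/2)*(-1/172)*(-167)) = -44975/1837/344 = -44975*344/1837 = -15471400/1837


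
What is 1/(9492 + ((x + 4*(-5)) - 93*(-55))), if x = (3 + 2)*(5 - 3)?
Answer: 1/14597 ≈ 6.8507e-5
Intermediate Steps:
x = 10 (x = 5*2 = 10)
1/(9492 + ((x + 4*(-5)) - 93*(-55))) = 1/(9492 + ((10 + 4*(-5)) - 93*(-55))) = 1/(9492 + ((10 - 20) + 5115)) = 1/(9492 + (-10 + 5115)) = 1/(9492 + 5105) = 1/14597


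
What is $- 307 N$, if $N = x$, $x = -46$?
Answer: $14122$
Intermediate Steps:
$N = -46$
$- 307 N = \left(-307\right) \left(-46\right) = 14122$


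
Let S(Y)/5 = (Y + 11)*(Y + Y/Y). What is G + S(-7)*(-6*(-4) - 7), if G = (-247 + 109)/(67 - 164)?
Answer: -197742/97 ≈ -2038.6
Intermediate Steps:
G = 138/97 (G = -138/(-97) = -138*(-1/97) = 138/97 ≈ 1.4227)
S(Y) = 5*(1 + Y)*(11 + Y) (S(Y) = 5*((Y + 11)*(Y + Y/Y)) = 5*((11 + Y)*(Y + 1)) = 5*((11 + Y)*(1 + Y)) = 5*((1 + Y)*(11 + Y)) = 5*(1 + Y)*(11 + Y))
G + S(-7)*(-6*(-4) - 7) = 138/97 + (55 + 5*(-7)**2 + 60*(-7))*(-6*(-4) - 7) = 138/97 + (55 + 5*49 - 420)*(24 - 7) = 138/97 + (55 + 245 - 420)*17 = 138/97 - 120*17 = 138/97 - 2040 = -197742/97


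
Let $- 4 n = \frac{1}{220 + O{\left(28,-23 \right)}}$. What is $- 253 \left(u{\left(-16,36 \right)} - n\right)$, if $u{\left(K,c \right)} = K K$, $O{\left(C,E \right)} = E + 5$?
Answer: $- \frac{52332797}{808} \approx -64768.0$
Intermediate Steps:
$O{\left(C,E \right)} = 5 + E$
$u{\left(K,c \right)} = K^{2}$
$n = - \frac{1}{808}$ ($n = - \frac{1}{4 \left(220 + \left(5 - 23\right)\right)} = - \frac{1}{4 \left(220 - 18\right)} = - \frac{1}{4 \cdot 202} = \left(- \frac{1}{4}\right) \frac{1}{202} = - \frac{1}{808} \approx -0.0012376$)
$- 253 \left(u{\left(-16,36 \right)} - n\right) = - 253 \left(\left(-16\right)^{2} - - \frac{1}{808}\right) = - 253 \left(256 + \frac{1}{808}\right) = \left(-253\right) \frac{206849}{808} = - \frac{52332797}{808}$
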